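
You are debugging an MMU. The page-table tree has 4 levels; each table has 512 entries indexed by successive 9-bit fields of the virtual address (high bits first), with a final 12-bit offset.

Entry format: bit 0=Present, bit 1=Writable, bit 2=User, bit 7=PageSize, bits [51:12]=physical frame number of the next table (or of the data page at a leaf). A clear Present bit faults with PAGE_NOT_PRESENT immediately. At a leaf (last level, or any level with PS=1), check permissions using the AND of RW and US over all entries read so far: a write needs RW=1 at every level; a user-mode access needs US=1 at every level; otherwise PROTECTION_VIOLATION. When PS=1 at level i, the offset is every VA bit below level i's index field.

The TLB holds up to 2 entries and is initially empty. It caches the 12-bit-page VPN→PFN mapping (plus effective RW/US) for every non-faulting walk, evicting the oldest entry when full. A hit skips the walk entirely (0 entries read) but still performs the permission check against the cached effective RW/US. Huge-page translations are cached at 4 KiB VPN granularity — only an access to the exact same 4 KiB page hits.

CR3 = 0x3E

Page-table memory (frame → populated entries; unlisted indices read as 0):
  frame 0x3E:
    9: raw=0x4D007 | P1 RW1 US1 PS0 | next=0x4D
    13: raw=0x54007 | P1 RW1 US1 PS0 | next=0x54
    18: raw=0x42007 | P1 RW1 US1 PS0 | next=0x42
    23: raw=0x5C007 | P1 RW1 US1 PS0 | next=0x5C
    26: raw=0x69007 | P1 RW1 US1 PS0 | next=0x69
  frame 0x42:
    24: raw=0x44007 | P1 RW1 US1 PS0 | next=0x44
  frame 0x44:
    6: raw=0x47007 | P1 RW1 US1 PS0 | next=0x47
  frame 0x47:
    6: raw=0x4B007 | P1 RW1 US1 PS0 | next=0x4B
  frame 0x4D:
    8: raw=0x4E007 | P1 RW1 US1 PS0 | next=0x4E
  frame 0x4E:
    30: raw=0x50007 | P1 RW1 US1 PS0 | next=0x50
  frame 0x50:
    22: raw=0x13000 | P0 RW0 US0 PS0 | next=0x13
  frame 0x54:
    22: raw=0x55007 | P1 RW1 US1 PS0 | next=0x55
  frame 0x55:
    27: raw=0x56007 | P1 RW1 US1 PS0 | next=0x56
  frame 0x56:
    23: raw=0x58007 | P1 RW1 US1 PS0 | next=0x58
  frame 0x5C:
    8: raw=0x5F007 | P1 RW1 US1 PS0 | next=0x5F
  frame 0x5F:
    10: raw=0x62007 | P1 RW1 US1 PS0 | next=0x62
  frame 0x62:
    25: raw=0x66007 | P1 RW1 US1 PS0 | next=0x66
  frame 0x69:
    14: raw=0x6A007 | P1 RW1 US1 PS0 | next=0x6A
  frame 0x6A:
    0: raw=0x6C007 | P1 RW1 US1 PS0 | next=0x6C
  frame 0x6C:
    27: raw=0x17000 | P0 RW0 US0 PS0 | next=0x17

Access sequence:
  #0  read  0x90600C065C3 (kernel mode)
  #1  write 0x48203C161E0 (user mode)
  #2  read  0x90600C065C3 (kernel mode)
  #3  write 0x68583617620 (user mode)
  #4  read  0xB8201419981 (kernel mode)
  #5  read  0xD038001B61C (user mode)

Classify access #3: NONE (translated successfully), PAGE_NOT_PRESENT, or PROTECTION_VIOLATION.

Trace:
#0 VA=0x90600C065C3 (r,kernel):
  L0: frame=0x3E idx=18 entry=0x42007 [P=1 RW=1 US=1 PS=0]
  L1: frame=0x42 idx=24 entry=0x44007 [P=1 RW=1 US=1 PS=0]
  L2: frame=0x44 idx=6 entry=0x47007 [P=1 RW=1 US=1 PS=0]
  L3: frame=0x47 idx=6 entry=0x4B007 [P=1 RW=1 US=1 PS=0]
  ⇒ phys 0x4B5C3  [4 reads]
#1 VA=0x48203C161E0 (w,user):
  L0: frame=0x3E idx=9 entry=0x4D007 [P=1 RW=1 US=1 PS=0]
  L1: frame=0x4D idx=8 entry=0x4E007 [P=1 RW=1 US=1 PS=0]
  L2: frame=0x4E idx=30 entry=0x50007 [P=1 RW=1 US=1 PS=0]
  L3: frame=0x50 idx=22 entry=0x13000 [P=0 RW=0 US=0 PS=0]
  ⇒ fault: PAGE_NOT_PRESENT  — 4 lookups
#2 VA=0x90600C065C3 (r,kernel):
  TLB hit vpn=0x90600C06 → PA=0x4B5C3
#3 VA=0x68583617620 (w,user):
  L0: frame=0x3E idx=13 entry=0x54007 [P=1 RW=1 US=1 PS=0]
  L1: frame=0x54 idx=22 entry=0x55007 [P=1 RW=1 US=1 PS=0]
  L2: frame=0x55 idx=27 entry=0x56007 [P=1 RW=1 US=1 PS=0]
  L3: frame=0x56 idx=23 entry=0x58007 [P=1 RW=1 US=1 PS=0]
  ⇒ phys 0x58620  [4 reads]
#4 VA=0xB8201419981 (r,kernel):
  L0: frame=0x3E idx=23 entry=0x5C007 [P=1 RW=1 US=1 PS=0]
  L1: frame=0x5C idx=8 entry=0x5F007 [P=1 RW=1 US=1 PS=0]
  L2: frame=0x5F idx=10 entry=0x62007 [P=1 RW=1 US=1 PS=0]
  L3: frame=0x62 idx=25 entry=0x66007 [P=1 RW=1 US=1 PS=0]
  ⇒ phys 0x66981  [4 reads]
#5 VA=0xD038001B61C (r,user):
  L0: frame=0x3E idx=26 entry=0x69007 [P=1 RW=1 US=1 PS=0]
  L1: frame=0x69 idx=14 entry=0x6A007 [P=1 RW=1 US=1 PS=0]
  L2: frame=0x6A idx=0 entry=0x6C007 [P=1 RW=1 US=1 PS=0]
  L3: frame=0x6C idx=27 entry=0x17000 [P=0 RW=0 US=0 PS=0]
  ⇒ fault: PAGE_NOT_PRESENT  — 4 lookups

Access #3 fault: NONE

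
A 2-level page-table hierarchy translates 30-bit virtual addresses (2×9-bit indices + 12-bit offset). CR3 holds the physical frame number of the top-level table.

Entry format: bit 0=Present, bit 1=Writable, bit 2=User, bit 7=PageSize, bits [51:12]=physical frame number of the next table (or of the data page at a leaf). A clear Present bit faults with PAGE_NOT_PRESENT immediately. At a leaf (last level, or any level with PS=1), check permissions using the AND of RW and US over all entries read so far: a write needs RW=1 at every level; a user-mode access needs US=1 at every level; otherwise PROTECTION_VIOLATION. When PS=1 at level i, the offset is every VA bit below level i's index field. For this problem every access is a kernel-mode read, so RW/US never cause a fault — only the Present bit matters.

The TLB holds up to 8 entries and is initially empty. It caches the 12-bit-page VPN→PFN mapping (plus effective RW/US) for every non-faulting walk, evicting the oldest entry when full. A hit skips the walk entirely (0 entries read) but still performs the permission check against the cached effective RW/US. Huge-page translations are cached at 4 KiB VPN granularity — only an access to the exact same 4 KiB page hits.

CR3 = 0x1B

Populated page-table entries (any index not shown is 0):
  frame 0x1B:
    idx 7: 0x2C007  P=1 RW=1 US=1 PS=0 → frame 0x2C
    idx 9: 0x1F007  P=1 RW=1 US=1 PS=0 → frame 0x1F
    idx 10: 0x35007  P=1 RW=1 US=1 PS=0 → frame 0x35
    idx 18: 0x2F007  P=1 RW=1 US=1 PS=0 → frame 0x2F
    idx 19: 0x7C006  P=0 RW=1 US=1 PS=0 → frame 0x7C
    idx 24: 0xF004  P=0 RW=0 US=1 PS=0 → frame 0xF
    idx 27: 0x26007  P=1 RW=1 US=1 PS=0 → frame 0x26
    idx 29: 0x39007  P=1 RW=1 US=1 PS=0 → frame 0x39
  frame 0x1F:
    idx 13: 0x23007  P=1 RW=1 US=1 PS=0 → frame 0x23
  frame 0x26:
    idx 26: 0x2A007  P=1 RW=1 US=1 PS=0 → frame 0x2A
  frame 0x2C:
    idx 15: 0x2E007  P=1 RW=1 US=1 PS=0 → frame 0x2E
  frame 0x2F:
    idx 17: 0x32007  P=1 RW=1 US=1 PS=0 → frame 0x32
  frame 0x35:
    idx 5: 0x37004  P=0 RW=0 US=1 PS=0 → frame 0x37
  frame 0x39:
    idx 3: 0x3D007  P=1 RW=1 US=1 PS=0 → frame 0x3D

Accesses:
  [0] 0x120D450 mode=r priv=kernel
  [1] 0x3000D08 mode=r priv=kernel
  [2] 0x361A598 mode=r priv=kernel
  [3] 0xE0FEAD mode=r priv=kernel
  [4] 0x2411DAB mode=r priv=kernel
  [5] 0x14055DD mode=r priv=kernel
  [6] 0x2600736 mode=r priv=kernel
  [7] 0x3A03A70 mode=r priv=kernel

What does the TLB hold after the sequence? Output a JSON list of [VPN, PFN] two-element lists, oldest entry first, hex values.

Trace:
#0 VA=0x120D450 (r,kernel):
  L0: frame=0x1B idx=9 entry=0x1F007 [P=1 RW=1 US=1 PS=0]
  L1: frame=0x1F idx=13 entry=0x23007 [P=1 RW=1 US=1 PS=0]
  → PA=0x23450  (2 entries read)
#1 VA=0x3000D08 (r,kernel):
  L0: frame=0x1B idx=24 entry=0xF004 [P=0 RW=0 US=1 PS=0]
  → PAGE_NOT_PRESENT  (1 entries read)
#2 VA=0x361A598 (r,kernel):
  L0: frame=0x1B idx=27 entry=0x26007 [P=1 RW=1 US=1 PS=0]
  L1: frame=0x26 idx=26 entry=0x2A007 [P=1 RW=1 US=1 PS=0]
  → PA=0x2A598  (2 entries read)
#3 VA=0xE0FEAD (r,kernel):
  L0: frame=0x1B idx=7 entry=0x2C007 [P=1 RW=1 US=1 PS=0]
  L1: frame=0x2C idx=15 entry=0x2E007 [P=1 RW=1 US=1 PS=0]
  → PA=0x2EEAD  (2 entries read)
#4 VA=0x2411DAB (r,kernel):
  L0: frame=0x1B idx=18 entry=0x2F007 [P=1 RW=1 US=1 PS=0]
  L1: frame=0x2F idx=17 entry=0x32007 [P=1 RW=1 US=1 PS=0]
  → PA=0x32DAB  (2 entries read)
#5 VA=0x14055DD (r,kernel):
  L0: frame=0x1B idx=10 entry=0x35007 [P=1 RW=1 US=1 PS=0]
  L1: frame=0x35 idx=5 entry=0x37004 [P=0 RW=0 US=1 PS=0]
  → PAGE_NOT_PRESENT  (2 entries read)
#6 VA=0x2600736 (r,kernel):
  L0: frame=0x1B idx=19 entry=0x7C006 [P=0 RW=1 US=1 PS=0]
  → PAGE_NOT_PRESENT  (1 entries read)
#7 VA=0x3A03A70 (r,kernel):
  L0: frame=0x1B idx=29 entry=0x39007 [P=1 RW=1 US=1 PS=0]
  L1: frame=0x39 idx=3 entry=0x3D007 [P=1 RW=1 US=1 PS=0]
  → PA=0x3DA70  (2 entries read)

TLB: [["0x120D", "0x23"], ["0x361A", "0x2A"], ["0xE0F", "0x2E"], ["0x2411", "0x32"], ["0x3A03", "0x3D"]]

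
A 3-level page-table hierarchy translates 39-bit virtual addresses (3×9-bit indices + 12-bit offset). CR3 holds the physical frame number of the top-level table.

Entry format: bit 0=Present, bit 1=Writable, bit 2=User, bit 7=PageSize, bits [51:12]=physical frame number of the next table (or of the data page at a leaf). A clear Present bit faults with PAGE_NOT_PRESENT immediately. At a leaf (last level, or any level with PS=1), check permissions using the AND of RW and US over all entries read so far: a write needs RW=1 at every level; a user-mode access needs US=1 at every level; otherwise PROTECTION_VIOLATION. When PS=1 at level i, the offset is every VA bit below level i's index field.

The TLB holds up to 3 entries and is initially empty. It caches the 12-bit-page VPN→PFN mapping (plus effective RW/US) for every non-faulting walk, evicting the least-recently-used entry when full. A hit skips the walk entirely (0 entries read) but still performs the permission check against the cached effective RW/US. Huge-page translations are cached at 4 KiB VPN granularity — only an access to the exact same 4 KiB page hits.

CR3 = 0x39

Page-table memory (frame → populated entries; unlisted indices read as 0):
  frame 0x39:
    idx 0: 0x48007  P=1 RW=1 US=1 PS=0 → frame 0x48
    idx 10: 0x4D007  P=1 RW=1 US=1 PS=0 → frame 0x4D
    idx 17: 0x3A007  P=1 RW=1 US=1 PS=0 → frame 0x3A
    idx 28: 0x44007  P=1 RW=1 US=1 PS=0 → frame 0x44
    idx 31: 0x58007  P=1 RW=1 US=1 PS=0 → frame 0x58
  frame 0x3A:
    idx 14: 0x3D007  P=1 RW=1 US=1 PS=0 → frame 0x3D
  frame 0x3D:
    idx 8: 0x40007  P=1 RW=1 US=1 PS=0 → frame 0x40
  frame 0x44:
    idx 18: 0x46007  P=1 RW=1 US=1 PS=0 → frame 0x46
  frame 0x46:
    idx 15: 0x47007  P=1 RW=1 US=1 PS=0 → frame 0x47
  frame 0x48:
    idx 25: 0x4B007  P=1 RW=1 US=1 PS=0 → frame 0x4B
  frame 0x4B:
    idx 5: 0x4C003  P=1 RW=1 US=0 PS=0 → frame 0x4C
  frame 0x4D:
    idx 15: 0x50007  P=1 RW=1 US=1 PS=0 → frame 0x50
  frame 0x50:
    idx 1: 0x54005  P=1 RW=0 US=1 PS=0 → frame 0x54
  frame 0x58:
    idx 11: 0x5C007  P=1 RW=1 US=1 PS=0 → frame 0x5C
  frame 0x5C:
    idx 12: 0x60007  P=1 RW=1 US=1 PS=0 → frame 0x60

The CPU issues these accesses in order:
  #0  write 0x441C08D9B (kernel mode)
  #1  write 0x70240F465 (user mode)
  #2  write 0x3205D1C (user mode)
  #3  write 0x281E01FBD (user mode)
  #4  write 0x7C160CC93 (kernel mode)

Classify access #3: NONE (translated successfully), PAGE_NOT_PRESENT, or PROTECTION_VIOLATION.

Walk each access:
#0 VA=0x441C08D9B (w,kernel):
  L0 @0x39[17] → 0x3A007  P=1,RW=1,US=1,PS=0
  L1 @0x3A[14] → 0x3D007  P=1,RW=1,US=1,PS=0
  L2 @0x3D[8] → 0x40007  P=1,RW=1,US=1,PS=0
  ⇒ phys 0x40D9B  [3 reads]
#1 VA=0x70240F465 (w,user):
  L0 @0x39[28] → 0x44007  P=1,RW=1,US=1,PS=0
  L1 @0x44[18] → 0x46007  P=1,RW=1,US=1,PS=0
  L2 @0x46[15] → 0x47007  P=1,RW=1,US=1,PS=0
  ⇒ phys 0x47465  [3 reads]
#2 VA=0x3205D1C (w,user):
  L0 @0x39[0] → 0x48007  P=1,RW=1,US=1,PS=0
  L1 @0x48[25] → 0x4B007  P=1,RW=1,US=1,PS=0
  L2 @0x4B[5] → 0x4C003  P=1,RW=1,US=0,PS=0
  ✗ PROTECTION_VIOLATION  [3 reads]
#3 VA=0x281E01FBD (w,user):
  L0 @0x39[10] → 0x4D007  P=1,RW=1,US=1,PS=0
  L1 @0x4D[15] → 0x50007  P=1,RW=1,US=1,PS=0
  L2 @0x50[1] → 0x54005  P=1,RW=0,US=1,PS=0
  ✗ PROTECTION_VIOLATION  [3 reads]
#4 VA=0x7C160CC93 (w,kernel):
  L0 @0x39[31] → 0x58007  P=1,RW=1,US=1,PS=0
  L1 @0x58[11] → 0x5C007  P=1,RW=1,US=1,PS=0
  L2 @0x5C[12] → 0x60007  P=1,RW=1,US=1,PS=0
  ⇒ phys 0x60C93  [3 reads]

Access #3 fault: PROTECTION_VIOLATION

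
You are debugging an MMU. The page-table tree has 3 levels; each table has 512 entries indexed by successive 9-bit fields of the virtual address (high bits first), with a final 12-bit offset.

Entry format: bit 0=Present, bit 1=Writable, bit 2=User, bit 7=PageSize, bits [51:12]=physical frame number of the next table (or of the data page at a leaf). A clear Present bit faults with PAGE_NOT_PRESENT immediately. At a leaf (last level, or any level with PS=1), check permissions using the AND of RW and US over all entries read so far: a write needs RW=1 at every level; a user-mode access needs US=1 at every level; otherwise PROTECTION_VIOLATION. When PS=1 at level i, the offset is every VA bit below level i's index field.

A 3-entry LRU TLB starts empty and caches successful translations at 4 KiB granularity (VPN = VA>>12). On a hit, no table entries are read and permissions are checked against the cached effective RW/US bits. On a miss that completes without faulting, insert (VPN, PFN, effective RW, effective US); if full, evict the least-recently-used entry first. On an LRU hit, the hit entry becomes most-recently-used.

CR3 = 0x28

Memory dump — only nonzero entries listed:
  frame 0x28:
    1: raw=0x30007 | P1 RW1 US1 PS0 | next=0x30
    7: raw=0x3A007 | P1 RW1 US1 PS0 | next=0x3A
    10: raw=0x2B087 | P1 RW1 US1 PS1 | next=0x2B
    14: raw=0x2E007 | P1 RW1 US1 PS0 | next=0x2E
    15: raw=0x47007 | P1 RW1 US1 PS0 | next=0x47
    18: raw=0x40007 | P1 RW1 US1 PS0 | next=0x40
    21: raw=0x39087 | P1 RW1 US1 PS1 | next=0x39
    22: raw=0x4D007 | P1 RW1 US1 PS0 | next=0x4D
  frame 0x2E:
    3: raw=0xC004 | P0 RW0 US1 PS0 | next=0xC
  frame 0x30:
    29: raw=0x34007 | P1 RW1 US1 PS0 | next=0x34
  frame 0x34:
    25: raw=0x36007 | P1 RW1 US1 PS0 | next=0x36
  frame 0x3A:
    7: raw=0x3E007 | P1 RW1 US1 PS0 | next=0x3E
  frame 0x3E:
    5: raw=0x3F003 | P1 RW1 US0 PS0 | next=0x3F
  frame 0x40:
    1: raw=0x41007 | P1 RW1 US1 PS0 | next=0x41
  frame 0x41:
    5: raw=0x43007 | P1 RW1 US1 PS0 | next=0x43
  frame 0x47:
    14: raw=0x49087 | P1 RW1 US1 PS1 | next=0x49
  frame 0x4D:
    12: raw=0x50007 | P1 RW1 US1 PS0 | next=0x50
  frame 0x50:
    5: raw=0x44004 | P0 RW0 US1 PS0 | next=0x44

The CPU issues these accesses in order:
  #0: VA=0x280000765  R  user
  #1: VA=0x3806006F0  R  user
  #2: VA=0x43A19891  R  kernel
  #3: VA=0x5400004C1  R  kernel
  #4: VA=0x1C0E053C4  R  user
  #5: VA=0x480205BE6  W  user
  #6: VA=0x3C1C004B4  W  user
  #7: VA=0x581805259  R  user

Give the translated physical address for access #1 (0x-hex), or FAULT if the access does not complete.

Walk each access:
#0 VA=0x280000765 (r,user):
  [0] read 0x28 idx=10: raw=0x2B087 flags P=1 W=1 U=1 S=1
  ⇒ phys 0x2B765 (huge @L0)  [1 reads]
#1 VA=0x3806006F0 (r,user):
  [0] read 0x28 idx=14: raw=0x2E007 flags P=1 W=1 U=1 S=0
  [1] read 0x2E idx=3: raw=0xC004 flags P=0 W=0 U=1 S=0
  ✗ PAGE_NOT_PRESENT  [2 reads]
#2 VA=0x43A19891 (r,kernel):
  [0] read 0x28 idx=1: raw=0x30007 flags P=1 W=1 U=1 S=0
  [1] read 0x30 idx=29: raw=0x34007 flags P=1 W=1 U=1 S=0
  [2] read 0x34 idx=25: raw=0x36007 flags P=1 W=1 U=1 S=0
  ⇒ phys 0x36891  [3 reads]
#3 VA=0x5400004C1 (r,kernel):
  [0] read 0x28 idx=21: raw=0x39087 flags P=1 W=1 U=1 S=1
  ⇒ phys 0x394C1 (huge @L0)  [1 reads]
#4 VA=0x1C0E053C4 (r,user):
  [0] read 0x28 idx=7: raw=0x3A007 flags P=1 W=1 U=1 S=0
  [1] read 0x3A idx=7: raw=0x3E007 flags P=1 W=1 U=1 S=0
  [2] read 0x3E idx=5: raw=0x3F003 flags P=1 W=1 U=0 S=0
  ✗ PROTECTION_VIOLATION  [3 reads]
#5 VA=0x480205BE6 (w,user):
  [0] read 0x28 idx=18: raw=0x40007 flags P=1 W=1 U=1 S=0
  [1] read 0x40 idx=1: raw=0x41007 flags P=1 W=1 U=1 S=0
  [2] read 0x41 idx=5: raw=0x43007 flags P=1 W=1 U=1 S=0
  ⇒ phys 0x43BE6  [3 reads]
#6 VA=0x3C1C004B4 (w,user):
  [0] read 0x28 idx=15: raw=0x47007 flags P=1 W=1 U=1 S=0
  [1] read 0x47 idx=14: raw=0x49087 flags P=1 W=1 U=1 S=1
  ⇒ phys 0x494B4 (huge @L1)  [2 reads]
#7 VA=0x581805259 (r,user):
  [0] read 0x28 idx=22: raw=0x4D007 flags P=1 W=1 U=1 S=0
  [1] read 0x4D idx=12: raw=0x50007 flags P=1 W=1 U=1 S=0
  [2] read 0x50 idx=5: raw=0x44004 flags P=0 W=0 U=1 S=0
  ✗ PAGE_NOT_PRESENT  [3 reads]

Access #1 PA: FAULT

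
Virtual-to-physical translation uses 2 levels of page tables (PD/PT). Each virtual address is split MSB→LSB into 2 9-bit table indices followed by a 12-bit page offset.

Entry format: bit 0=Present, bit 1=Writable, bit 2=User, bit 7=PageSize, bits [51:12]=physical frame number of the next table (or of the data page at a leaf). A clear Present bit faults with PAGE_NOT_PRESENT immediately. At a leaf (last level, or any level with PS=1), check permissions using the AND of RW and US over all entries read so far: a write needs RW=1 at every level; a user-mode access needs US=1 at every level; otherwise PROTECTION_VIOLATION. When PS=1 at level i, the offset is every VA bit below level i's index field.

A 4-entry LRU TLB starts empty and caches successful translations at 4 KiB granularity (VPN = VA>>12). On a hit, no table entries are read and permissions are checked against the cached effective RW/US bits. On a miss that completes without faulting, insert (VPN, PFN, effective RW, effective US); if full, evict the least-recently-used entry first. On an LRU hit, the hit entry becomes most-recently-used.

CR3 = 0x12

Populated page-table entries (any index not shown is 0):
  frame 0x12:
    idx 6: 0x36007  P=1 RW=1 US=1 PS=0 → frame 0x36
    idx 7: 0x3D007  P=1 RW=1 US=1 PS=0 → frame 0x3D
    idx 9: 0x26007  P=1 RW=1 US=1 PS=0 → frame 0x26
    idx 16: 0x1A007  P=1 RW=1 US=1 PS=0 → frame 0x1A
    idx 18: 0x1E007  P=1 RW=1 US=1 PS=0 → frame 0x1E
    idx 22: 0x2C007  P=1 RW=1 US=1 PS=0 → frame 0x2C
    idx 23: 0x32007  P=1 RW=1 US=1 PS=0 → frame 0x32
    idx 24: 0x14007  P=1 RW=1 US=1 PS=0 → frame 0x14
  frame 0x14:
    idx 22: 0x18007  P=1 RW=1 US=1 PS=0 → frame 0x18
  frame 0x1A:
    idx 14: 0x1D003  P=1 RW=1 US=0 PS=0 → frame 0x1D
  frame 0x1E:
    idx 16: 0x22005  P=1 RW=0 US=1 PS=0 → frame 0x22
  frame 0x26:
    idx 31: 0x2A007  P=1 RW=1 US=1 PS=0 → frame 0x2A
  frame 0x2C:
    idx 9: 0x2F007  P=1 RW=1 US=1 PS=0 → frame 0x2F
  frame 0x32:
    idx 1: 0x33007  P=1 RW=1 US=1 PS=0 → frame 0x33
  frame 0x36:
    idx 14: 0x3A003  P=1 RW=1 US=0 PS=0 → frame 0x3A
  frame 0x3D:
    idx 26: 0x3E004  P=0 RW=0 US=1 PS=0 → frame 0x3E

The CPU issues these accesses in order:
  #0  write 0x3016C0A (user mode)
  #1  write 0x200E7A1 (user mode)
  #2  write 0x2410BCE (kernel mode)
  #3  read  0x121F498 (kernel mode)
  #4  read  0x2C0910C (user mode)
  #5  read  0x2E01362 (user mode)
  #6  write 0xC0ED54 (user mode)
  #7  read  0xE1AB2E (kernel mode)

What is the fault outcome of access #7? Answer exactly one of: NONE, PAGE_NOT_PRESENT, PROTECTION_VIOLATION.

Per-access translation:
#0 VA=0x3016C0A (w,user):
  [0] read 0x12 idx=24: raw=0x14007 flags P=1 W=1 U=1 S=0
  [1] read 0x14 idx=22: raw=0x18007 flags P=1 W=1 U=1 S=0
  → PA=0x18C0A  (2 entries read)
#1 VA=0x200E7A1 (w,user):
  [0] read 0x12 idx=16: raw=0x1A007 flags P=1 W=1 U=1 S=0
  [1] read 0x1A idx=14: raw=0x1D003 flags P=1 W=1 U=0 S=0
  ⇒ fault: PROTECTION_VIOLATION  — 2 lookups
#2 VA=0x2410BCE (w,kernel):
  [0] read 0x12 idx=18: raw=0x1E007 flags P=1 W=1 U=1 S=0
  [1] read 0x1E idx=16: raw=0x22005 flags P=1 W=0 U=1 S=0
  ⇒ fault: PROTECTION_VIOLATION  — 2 lookups
#3 VA=0x121F498 (r,kernel):
  [0] read 0x12 idx=9: raw=0x26007 flags P=1 W=1 U=1 S=0
  [1] read 0x26 idx=31: raw=0x2A007 flags P=1 W=1 U=1 S=0
  → PA=0x2A498  (2 entries read)
#4 VA=0x2C0910C (r,user):
  [0] read 0x12 idx=22: raw=0x2C007 flags P=1 W=1 U=1 S=0
  [1] read 0x2C idx=9: raw=0x2F007 flags P=1 W=1 U=1 S=0
  → PA=0x2F10C  (2 entries read)
#5 VA=0x2E01362 (r,user):
  [0] read 0x12 idx=23: raw=0x32007 flags P=1 W=1 U=1 S=0
  [1] read 0x32 idx=1: raw=0x33007 flags P=1 W=1 U=1 S=0
  → PA=0x33362  (2 entries read)
#6 VA=0xC0ED54 (w,user):
  [0] read 0x12 idx=6: raw=0x36007 flags P=1 W=1 U=1 S=0
  [1] read 0x36 idx=14: raw=0x3A003 flags P=1 W=1 U=0 S=0
  ⇒ fault: PROTECTION_VIOLATION  — 2 lookups
#7 VA=0xE1AB2E (r,kernel):
  [0] read 0x12 idx=7: raw=0x3D007 flags P=1 W=1 U=1 S=0
  [1] read 0x3D idx=26: raw=0x3E004 flags P=0 W=0 U=1 S=0
  ⇒ fault: PAGE_NOT_PRESENT  — 2 lookups

Access #7 fault: PAGE_NOT_PRESENT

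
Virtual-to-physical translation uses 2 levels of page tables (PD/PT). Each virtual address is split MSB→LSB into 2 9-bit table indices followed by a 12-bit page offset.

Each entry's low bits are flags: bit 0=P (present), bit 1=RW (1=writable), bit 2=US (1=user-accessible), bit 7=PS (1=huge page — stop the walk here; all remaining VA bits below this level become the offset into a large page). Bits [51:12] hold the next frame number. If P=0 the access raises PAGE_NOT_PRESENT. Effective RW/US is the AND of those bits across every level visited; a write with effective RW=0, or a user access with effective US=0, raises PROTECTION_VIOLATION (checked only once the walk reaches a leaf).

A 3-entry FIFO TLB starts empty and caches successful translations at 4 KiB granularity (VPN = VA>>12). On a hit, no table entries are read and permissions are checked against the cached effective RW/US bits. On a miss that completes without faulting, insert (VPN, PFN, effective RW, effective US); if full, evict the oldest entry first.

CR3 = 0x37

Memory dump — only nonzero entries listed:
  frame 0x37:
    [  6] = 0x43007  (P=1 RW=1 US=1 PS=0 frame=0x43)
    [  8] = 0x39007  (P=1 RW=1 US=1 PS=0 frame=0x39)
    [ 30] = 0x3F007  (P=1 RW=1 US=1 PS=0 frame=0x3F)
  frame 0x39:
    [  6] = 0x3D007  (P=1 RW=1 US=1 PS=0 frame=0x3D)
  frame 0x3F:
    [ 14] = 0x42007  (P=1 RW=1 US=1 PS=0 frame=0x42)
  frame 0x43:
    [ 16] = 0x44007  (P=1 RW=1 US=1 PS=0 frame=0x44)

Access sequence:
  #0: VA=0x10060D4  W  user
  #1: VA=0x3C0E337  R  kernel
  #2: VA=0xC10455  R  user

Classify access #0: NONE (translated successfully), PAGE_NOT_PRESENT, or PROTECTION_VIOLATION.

Walk each access:
#0 VA=0x10060D4 (w,user):
  L0 @0x37[8] → 0x39007  P=1,RW=1,US=1,PS=0
  L1 @0x39[6] → 0x3D007  P=1,RW=1,US=1,PS=0
  ⇒ phys 0x3D0D4  [2 reads]
#1 VA=0x3C0E337 (r,kernel):
  L0 @0x37[30] → 0x3F007  P=1,RW=1,US=1,PS=0
  L1 @0x3F[14] → 0x42007  P=1,RW=1,US=1,PS=0
  ⇒ phys 0x42337  [2 reads]
#2 VA=0xC10455 (r,user):
  L0 @0x37[6] → 0x43007  P=1,RW=1,US=1,PS=0
  L1 @0x43[16] → 0x44007  P=1,RW=1,US=1,PS=0
  ⇒ phys 0x44455  [2 reads]

Access #0 fault: NONE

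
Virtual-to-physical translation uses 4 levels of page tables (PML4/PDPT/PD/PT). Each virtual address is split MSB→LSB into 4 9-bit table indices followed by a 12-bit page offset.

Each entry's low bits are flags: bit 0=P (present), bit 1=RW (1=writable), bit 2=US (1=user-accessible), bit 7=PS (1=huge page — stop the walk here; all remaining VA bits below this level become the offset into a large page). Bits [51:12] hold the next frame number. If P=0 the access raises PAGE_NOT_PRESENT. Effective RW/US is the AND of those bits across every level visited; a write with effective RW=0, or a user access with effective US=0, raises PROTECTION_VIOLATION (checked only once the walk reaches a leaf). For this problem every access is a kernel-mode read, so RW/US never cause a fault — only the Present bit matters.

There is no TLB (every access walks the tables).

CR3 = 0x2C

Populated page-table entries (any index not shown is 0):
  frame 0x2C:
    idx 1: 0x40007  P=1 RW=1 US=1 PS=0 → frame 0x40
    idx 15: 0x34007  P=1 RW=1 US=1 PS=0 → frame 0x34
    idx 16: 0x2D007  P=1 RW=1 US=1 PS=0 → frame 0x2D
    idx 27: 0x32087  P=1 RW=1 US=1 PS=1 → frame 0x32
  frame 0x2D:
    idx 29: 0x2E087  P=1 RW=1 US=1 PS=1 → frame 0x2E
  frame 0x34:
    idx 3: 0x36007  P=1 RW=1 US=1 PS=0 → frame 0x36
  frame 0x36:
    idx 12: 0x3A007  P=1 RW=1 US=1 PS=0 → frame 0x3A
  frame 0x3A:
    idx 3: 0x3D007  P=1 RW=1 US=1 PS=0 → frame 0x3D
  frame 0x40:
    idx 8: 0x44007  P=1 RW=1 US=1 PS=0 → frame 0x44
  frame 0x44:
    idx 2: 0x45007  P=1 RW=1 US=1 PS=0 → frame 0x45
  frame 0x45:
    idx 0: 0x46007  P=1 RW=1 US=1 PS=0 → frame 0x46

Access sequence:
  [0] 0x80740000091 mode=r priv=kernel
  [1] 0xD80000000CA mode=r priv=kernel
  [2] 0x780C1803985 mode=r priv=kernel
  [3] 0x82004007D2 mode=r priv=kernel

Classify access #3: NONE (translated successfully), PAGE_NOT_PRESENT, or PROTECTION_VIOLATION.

Per-access translation:
#0 VA=0x80740000091 (r,kernel):
  L0: frame=0x2C idx=16 entry=0x2D007 [P=1 RW=1 US=1 PS=0]
  L1: frame=0x2D idx=29 entry=0x2E087 [P=1 RW=1 US=1 PS=1]
  ⇒ phys 0x2E091 (huge @L1)  [2 reads]
#1 VA=0xD80000000CA (r,kernel):
  L0: frame=0x2C idx=27 entry=0x32087 [P=1 RW=1 US=1 PS=1]
  ⇒ phys 0x320CA (huge @L0)  [1 reads]
#2 VA=0x780C1803985 (r,kernel):
  L0: frame=0x2C idx=15 entry=0x34007 [P=1 RW=1 US=1 PS=0]
  L1: frame=0x34 idx=3 entry=0x36007 [P=1 RW=1 US=1 PS=0]
  L2: frame=0x36 idx=12 entry=0x3A007 [P=1 RW=1 US=1 PS=0]
  L3: frame=0x3A idx=3 entry=0x3D007 [P=1 RW=1 US=1 PS=0]
  ⇒ phys 0x3D985  [4 reads]
#3 VA=0x82004007D2 (r,kernel):
  L0: frame=0x2C idx=1 entry=0x40007 [P=1 RW=1 US=1 PS=0]
  L1: frame=0x40 idx=8 entry=0x44007 [P=1 RW=1 US=1 PS=0]
  L2: frame=0x44 idx=2 entry=0x45007 [P=1 RW=1 US=1 PS=0]
  L3: frame=0x45 idx=0 entry=0x46007 [P=1 RW=1 US=1 PS=0]
  ⇒ phys 0x467D2  [4 reads]

Access #3 fault: NONE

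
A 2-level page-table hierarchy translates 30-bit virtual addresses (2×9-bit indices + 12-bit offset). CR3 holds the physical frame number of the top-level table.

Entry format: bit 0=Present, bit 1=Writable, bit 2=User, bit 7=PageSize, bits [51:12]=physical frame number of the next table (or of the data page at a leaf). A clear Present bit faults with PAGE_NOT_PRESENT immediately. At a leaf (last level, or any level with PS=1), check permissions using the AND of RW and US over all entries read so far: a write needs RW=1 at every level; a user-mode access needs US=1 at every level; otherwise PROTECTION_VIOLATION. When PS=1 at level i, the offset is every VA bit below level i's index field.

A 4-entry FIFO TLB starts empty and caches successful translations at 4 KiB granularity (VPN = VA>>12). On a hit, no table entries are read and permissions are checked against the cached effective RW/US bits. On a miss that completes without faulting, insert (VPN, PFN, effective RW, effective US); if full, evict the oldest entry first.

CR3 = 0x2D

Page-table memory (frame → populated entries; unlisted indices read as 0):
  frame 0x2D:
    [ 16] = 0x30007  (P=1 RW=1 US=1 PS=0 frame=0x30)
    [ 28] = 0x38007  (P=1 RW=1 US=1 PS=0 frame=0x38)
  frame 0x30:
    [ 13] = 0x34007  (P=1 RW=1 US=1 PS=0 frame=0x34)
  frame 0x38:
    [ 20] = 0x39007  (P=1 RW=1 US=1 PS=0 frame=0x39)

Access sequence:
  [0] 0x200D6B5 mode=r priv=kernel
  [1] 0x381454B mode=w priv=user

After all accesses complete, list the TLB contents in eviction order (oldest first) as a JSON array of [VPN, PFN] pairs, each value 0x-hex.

Walk each access:
#0 VA=0x200D6B5 (r,kernel):
  lvl0: tbl 0x2D, slot 16 ⇒ 0x30007 (P1/RW1/US1/PS0)
  lvl1: tbl 0x30, slot 13 ⇒ 0x34007 (P1/RW1/US1/PS0)
  ✓ 0x346B5  — 2 lookups
#1 VA=0x381454B (w,user):
  lvl0: tbl 0x2D, slot 28 ⇒ 0x38007 (P1/RW1/US1/PS0)
  lvl1: tbl 0x38, slot 20 ⇒ 0x39007 (P1/RW1/US1/PS0)
  ✓ 0x3954B  — 2 lookups

TLB: [["0x200D", "0x34"], ["0x3814", "0x39"]]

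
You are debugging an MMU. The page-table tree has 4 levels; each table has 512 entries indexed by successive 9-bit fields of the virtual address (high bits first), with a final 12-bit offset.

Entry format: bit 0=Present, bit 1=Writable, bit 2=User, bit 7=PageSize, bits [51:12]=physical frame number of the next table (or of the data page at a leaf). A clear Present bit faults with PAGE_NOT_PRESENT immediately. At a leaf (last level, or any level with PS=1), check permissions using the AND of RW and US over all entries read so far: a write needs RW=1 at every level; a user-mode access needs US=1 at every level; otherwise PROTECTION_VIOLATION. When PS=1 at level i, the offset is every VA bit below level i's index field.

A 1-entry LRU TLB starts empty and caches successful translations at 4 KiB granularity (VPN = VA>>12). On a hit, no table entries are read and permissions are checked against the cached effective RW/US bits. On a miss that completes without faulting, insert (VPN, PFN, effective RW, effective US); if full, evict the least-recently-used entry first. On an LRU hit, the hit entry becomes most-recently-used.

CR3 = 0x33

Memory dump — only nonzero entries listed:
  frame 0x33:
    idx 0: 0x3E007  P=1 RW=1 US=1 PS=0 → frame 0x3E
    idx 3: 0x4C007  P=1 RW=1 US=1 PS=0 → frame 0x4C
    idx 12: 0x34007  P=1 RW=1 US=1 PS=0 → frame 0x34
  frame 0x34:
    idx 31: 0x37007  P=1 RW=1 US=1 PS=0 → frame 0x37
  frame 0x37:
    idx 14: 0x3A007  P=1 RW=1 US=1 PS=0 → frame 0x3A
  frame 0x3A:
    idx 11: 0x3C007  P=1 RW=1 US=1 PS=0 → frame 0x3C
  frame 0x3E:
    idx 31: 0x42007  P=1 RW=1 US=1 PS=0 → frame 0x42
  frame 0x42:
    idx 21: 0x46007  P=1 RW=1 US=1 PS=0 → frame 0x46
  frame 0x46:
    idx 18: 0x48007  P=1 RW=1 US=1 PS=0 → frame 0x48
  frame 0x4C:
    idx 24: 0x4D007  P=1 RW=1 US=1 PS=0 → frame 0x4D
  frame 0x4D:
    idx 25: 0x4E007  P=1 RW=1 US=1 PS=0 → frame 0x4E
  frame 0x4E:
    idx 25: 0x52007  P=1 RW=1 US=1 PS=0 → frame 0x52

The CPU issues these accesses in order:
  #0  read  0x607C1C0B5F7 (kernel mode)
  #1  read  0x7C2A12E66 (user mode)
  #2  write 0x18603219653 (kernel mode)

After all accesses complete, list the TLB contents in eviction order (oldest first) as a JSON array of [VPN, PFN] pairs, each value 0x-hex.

Walk each access:
#0 VA=0x607C1C0B5F7 (r,kernel):
  lvl0: tbl 0x33, slot 12 ⇒ 0x34007 (P1/RW1/US1/PS0)
  lvl1: tbl 0x34, slot 31 ⇒ 0x37007 (P1/RW1/US1/PS0)
  lvl2: tbl 0x37, slot 14 ⇒ 0x3A007 (P1/RW1/US1/PS0)
  lvl3: tbl 0x3A, slot 11 ⇒ 0x3C007 (P1/RW1/US1/PS0)
  ✓ 0x3C5F7  — 4 lookups
#1 VA=0x7C2A12E66 (r,user):
  lvl0: tbl 0x33, slot 0 ⇒ 0x3E007 (P1/RW1/US1/PS0)
  lvl1: tbl 0x3E, slot 31 ⇒ 0x42007 (P1/RW1/US1/PS0)
  lvl2: tbl 0x42, slot 21 ⇒ 0x46007 (P1/RW1/US1/PS0)
  lvl3: tbl 0x46, slot 18 ⇒ 0x48007 (P1/RW1/US1/PS0)
  ✓ 0x48E66  — 4 lookups
#2 VA=0x18603219653 (w,kernel):
  lvl0: tbl 0x33, slot 3 ⇒ 0x4C007 (P1/RW1/US1/PS0)
  lvl1: tbl 0x4C, slot 24 ⇒ 0x4D007 (P1/RW1/US1/PS0)
  lvl2: tbl 0x4D, slot 25 ⇒ 0x4E007 (P1/RW1/US1/PS0)
  lvl3: tbl 0x4E, slot 25 ⇒ 0x52007 (P1/RW1/US1/PS0)
  ✓ 0x52653  — 4 lookups

TLB: [["0x18603219", "0x52"]]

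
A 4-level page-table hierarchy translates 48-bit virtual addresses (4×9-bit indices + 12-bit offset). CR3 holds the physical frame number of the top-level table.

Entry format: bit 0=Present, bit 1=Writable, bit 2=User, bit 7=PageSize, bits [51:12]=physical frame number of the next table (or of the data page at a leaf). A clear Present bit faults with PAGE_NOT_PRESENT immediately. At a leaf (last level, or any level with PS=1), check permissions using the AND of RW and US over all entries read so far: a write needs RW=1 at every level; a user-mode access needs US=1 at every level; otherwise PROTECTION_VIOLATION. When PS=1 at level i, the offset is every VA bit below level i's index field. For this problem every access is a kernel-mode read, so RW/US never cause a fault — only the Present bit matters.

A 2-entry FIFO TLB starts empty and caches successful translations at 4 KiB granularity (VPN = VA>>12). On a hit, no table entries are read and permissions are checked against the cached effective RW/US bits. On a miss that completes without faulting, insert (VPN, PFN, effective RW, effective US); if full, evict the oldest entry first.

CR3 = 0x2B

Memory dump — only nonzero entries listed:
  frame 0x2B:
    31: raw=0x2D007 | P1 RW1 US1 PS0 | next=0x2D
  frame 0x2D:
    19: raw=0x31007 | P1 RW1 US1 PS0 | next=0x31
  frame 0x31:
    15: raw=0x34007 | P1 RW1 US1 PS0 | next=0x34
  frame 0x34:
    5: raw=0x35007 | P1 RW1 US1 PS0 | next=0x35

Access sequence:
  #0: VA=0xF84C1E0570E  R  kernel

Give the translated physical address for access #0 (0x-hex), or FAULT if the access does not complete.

Trace:
#0 VA=0xF84C1E0570E (r,kernel):
  lvl0: tbl 0x2B, slot 31 ⇒ 0x2D007 (P1/RW1/US1/PS0)
  lvl1: tbl 0x2D, slot 19 ⇒ 0x31007 (P1/RW1/US1/PS0)
  lvl2: tbl 0x31, slot 15 ⇒ 0x34007 (P1/RW1/US1/PS0)
  lvl3: tbl 0x34, slot 5 ⇒ 0x35007 (P1/RW1/US1/PS0)
  ✓ 0x3570E  — 4 lookups

Access #0 PA: 0x3570E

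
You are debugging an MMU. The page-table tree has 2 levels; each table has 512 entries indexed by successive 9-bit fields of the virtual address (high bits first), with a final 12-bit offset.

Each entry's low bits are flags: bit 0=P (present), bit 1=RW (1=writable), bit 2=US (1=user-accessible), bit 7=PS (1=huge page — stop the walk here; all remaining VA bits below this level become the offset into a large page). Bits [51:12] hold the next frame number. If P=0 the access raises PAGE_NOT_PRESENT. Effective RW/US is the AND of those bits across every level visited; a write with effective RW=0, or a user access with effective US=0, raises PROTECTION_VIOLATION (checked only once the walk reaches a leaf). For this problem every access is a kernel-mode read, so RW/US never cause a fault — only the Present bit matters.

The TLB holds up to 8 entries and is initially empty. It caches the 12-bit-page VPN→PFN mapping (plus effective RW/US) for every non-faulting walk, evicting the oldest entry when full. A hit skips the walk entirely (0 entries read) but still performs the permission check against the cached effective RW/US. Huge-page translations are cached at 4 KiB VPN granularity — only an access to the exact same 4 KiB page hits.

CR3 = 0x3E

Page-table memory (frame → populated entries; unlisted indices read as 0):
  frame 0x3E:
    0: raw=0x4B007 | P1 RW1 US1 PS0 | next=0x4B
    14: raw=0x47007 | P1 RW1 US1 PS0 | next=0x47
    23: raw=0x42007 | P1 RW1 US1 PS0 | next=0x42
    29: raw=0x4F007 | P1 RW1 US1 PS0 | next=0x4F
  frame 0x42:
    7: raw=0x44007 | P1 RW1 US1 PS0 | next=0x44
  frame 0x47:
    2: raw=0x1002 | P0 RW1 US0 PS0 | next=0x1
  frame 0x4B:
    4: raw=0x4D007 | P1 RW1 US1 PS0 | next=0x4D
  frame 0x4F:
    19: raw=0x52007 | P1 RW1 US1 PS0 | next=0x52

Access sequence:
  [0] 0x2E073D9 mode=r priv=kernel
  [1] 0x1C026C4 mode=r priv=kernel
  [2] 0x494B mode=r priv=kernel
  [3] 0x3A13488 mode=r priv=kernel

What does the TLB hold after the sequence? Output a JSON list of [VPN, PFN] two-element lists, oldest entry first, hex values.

Walk each access:
#0 VA=0x2E073D9 (r,kernel):
  L0: frame=0x3E idx=23 entry=0x42007 [P=1 RW=1 US=1 PS=0]
  L1: frame=0x42 idx=7 entry=0x44007 [P=1 RW=1 US=1 PS=0]
  → PA=0x443D9  (2 entries read)
#1 VA=0x1C026C4 (r,kernel):
  L0: frame=0x3E idx=14 entry=0x47007 [P=1 RW=1 US=1 PS=0]
  L1: frame=0x47 idx=2 entry=0x1002 [P=0 RW=1 US=0 PS=0]
  → PAGE_NOT_PRESENT  (2 entries read)
#2 VA=0x494B (r,kernel):
  L0: frame=0x3E idx=0 entry=0x4B007 [P=1 RW=1 US=1 PS=0]
  L1: frame=0x4B idx=4 entry=0x4D007 [P=1 RW=1 US=1 PS=0]
  → PA=0x4D94B  (2 entries read)
#3 VA=0x3A13488 (r,kernel):
  L0: frame=0x3E idx=29 entry=0x4F007 [P=1 RW=1 US=1 PS=0]
  L1: frame=0x4F idx=19 entry=0x52007 [P=1 RW=1 US=1 PS=0]
  → PA=0x52488  (2 entries read)

TLB: [["0x2E07", "0x44"], ["0x4", "0x4D"], ["0x3A13", "0x52"]]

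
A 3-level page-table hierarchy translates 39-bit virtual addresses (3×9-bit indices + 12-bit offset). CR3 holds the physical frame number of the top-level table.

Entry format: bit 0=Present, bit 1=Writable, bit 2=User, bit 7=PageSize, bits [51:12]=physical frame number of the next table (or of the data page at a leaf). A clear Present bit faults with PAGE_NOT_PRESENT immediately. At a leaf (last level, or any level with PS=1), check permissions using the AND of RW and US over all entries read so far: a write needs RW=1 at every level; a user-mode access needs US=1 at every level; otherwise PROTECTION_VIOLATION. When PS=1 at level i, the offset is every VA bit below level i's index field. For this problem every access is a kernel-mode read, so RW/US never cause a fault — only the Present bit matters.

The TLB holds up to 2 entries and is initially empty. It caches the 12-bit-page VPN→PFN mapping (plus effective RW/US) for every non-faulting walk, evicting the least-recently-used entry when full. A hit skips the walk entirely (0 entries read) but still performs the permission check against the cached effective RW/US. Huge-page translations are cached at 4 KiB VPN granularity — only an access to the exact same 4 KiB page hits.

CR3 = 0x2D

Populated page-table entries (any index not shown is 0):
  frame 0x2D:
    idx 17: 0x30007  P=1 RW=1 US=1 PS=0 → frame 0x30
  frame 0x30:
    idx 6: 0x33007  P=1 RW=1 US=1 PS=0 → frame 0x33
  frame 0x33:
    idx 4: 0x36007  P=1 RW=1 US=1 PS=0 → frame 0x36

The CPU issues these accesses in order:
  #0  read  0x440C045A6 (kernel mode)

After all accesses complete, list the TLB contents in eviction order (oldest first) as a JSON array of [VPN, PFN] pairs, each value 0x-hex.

Trace:
#0 VA=0x440C045A6 (r,kernel):
  L0: frame=0x2D idx=17 entry=0x30007 [P=1 RW=1 US=1 PS=0]
  L1: frame=0x30 idx=6 entry=0x33007 [P=1 RW=1 US=1 PS=0]
  L2: frame=0x33 idx=4 entry=0x36007 [P=1 RW=1 US=1 PS=0]
  ⇒ phys 0x365A6  [3 reads]

TLB: [["0x440C04", "0x36"]]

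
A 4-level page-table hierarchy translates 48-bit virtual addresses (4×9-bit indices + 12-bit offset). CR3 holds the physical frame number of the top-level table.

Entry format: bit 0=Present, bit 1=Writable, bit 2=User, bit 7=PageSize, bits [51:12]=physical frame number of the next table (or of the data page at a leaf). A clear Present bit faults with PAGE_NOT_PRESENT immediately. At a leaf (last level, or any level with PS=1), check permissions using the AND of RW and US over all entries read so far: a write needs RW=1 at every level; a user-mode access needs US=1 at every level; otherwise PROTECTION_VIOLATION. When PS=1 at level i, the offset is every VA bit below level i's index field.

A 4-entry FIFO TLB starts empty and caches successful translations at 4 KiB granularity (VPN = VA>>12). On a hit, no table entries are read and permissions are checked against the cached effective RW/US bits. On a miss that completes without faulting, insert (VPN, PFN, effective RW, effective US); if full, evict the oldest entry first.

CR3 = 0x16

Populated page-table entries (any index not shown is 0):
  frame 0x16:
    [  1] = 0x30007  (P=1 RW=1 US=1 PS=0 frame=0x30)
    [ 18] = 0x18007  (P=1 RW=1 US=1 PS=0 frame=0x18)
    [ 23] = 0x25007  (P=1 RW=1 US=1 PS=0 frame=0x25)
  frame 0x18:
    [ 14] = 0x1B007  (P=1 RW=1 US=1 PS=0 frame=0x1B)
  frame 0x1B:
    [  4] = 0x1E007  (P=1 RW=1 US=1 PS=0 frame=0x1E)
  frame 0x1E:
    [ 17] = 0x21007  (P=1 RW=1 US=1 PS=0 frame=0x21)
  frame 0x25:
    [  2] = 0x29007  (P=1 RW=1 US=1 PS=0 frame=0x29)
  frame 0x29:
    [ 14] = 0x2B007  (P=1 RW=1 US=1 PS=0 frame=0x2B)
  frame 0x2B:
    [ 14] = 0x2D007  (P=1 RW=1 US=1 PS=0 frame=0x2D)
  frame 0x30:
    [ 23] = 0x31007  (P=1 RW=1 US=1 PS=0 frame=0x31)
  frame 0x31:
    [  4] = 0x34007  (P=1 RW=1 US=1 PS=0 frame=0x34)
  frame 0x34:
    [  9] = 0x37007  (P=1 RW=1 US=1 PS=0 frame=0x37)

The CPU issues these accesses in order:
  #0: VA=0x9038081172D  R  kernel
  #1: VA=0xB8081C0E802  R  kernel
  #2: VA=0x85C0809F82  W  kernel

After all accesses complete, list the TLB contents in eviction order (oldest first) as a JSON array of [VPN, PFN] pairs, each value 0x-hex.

Trace:
#0 VA=0x9038081172D (r,kernel):
  L0: frame=0x16 idx=18 entry=0x18007 [P=1 RW=1 US=1 PS=0]
  L1: frame=0x18 idx=14 entry=0x1B007 [P=1 RW=1 US=1 PS=0]
  L2: frame=0x1B idx=4 entry=0x1E007 [P=1 RW=1 US=1 PS=0]
  L3: frame=0x1E idx=17 entry=0x21007 [P=1 RW=1 US=1 PS=0]
  ✓ 0x2172D  — 4 lookups
#1 VA=0xB8081C0E802 (r,kernel):
  L0: frame=0x16 idx=23 entry=0x25007 [P=1 RW=1 US=1 PS=0]
  L1: frame=0x25 idx=2 entry=0x29007 [P=1 RW=1 US=1 PS=0]
  L2: frame=0x29 idx=14 entry=0x2B007 [P=1 RW=1 US=1 PS=0]
  L3: frame=0x2B idx=14 entry=0x2D007 [P=1 RW=1 US=1 PS=0]
  ✓ 0x2D802  — 4 lookups
#2 VA=0x85C0809F82 (w,kernel):
  L0: frame=0x16 idx=1 entry=0x30007 [P=1 RW=1 US=1 PS=0]
  L1: frame=0x30 idx=23 entry=0x31007 [P=1 RW=1 US=1 PS=0]
  L2: frame=0x31 idx=4 entry=0x34007 [P=1 RW=1 US=1 PS=0]
  L3: frame=0x34 idx=9 entry=0x37007 [P=1 RW=1 US=1 PS=0]
  ✓ 0x37F82  — 4 lookups

TLB: [["0x90380811", "0x21"], ["0xB8081C0E", "0x2D"], ["0x85C0809", "0x37"]]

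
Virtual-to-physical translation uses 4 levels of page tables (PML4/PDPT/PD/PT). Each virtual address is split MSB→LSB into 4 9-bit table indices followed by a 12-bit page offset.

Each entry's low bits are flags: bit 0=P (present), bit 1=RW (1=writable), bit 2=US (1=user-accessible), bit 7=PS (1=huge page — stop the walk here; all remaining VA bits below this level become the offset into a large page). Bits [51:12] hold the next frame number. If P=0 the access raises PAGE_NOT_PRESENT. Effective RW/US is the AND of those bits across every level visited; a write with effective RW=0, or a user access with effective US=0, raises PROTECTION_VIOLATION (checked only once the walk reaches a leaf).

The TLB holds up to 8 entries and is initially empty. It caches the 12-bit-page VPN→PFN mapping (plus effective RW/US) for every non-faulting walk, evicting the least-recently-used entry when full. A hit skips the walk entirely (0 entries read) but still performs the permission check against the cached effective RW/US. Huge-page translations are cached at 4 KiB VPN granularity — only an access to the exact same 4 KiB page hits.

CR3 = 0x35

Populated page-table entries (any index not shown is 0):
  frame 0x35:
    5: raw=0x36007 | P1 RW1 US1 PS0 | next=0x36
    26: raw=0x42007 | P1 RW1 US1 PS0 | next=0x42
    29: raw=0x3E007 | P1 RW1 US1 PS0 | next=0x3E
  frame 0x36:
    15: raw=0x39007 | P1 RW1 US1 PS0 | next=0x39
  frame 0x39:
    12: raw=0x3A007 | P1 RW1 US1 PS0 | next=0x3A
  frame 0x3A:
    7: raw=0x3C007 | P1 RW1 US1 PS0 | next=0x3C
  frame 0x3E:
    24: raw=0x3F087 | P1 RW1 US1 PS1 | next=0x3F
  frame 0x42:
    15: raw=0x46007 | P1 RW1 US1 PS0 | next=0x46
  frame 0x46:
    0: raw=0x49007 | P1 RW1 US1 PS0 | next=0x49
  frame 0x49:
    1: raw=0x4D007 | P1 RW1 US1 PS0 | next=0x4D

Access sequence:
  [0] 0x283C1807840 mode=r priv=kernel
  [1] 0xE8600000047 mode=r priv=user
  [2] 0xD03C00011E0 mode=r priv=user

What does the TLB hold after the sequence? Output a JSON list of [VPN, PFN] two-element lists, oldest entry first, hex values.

Walk each access:
#0 VA=0x283C1807840 (r,kernel):
  [0] read 0x35 idx=5: raw=0x36007 flags P=1 W=1 U=1 S=0
  [1] read 0x36 idx=15: raw=0x39007 flags P=1 W=1 U=1 S=0
  [2] read 0x39 idx=12: raw=0x3A007 flags P=1 W=1 U=1 S=0
  [3] read 0x3A idx=7: raw=0x3C007 flags P=1 W=1 U=1 S=0
  ✓ 0x3C840  — 4 lookups
#1 VA=0xE8600000047 (r,user):
  [0] read 0x35 idx=29: raw=0x3E007 flags P=1 W=1 U=1 S=0
  [1] read 0x3E idx=24: raw=0x3F087 flags P=1 W=1 U=1 S=1
  ✓ 0x3F047 (huge @L1)  — 2 lookups
#2 VA=0xD03C00011E0 (r,user):
  [0] read 0x35 idx=26: raw=0x42007 flags P=1 W=1 U=1 S=0
  [1] read 0x42 idx=15: raw=0x46007 flags P=1 W=1 U=1 S=0
  [2] read 0x46 idx=0: raw=0x49007 flags P=1 W=1 U=1 S=0
  [3] read 0x49 idx=1: raw=0x4D007 flags P=1 W=1 U=1 S=0
  ✓ 0x4D1E0  — 4 lookups

TLB: [["0x283C1807", "0x3C"], ["0xE8600000", "0x3F"], ["0xD03C0001", "0x4D"]]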